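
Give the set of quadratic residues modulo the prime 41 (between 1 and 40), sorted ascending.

1 2 4 5 8 9 10 16 18 20 21 23 25 31 32 33 36 37 39 40

Square k = 1,…,20 (k and 41−k give the same square):
1²=1, 2²=4, 3²=9, 4²=16, 5²=25, 6²=36, 7²≡8, 8²≡23, 9²≡40, 10²≡18, 11²≡39, 12²≡21, 13²≡5, 14²≡32, 15²≡20, 16²≡10, 17²≡2, 18²≡37, 19²≡33, 20²≡31 (mod 41).
So the quadratic residues mod 41 are {1, 2, 4, 5, 8, 9, 10, 16, 18, 20, 21, 23, 25, 31, 32, 33, 36, 37, 39, 40}.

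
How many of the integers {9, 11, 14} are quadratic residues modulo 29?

1

(9/29) = +1 → QR.
(11/29) = -1 → non-residue.
(14/29) = -1 → non-residue.
Total quadratic residues among the 3: 1.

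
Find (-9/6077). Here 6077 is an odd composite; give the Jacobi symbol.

1

First reduce: -9 ≡ 6068 (mod 6077).
Pull out 2^2: since 6077 ≡ 5 (mod 8), (2/6077) = -1, so (2/6077)^2 = +1.
Reciprocity: 1517 ≡ 1 and 6077 ≡ 1 (mod 4), so (1517/6077) = +(6077/1517).
Reduce top mod 1517: now compute (9/1517).
Reciprocity: 9 ≡ 1 and 1517 ≡ 1 (mod 4), so (9/1517) = +(1517/9).
Reduce top mod 9: now compute (5/9).
Reciprocity: 5 ≡ 1 and 9 ≡ 1 (mod 4), so (5/9) = +(9/5).
Reduce top mod 5: now compute (4/5).
Pull out 2^2: since 5 ≡ 5 (mod 8), (2/5) = -1, so (2/5)^2 = +1.
Reached (1/5) = 1. Collecting the sign flips along the way, the symbol is +1.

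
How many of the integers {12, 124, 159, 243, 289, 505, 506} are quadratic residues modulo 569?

4

(12/569) = -1 → non-residue.
(124/569) = -1 → non-residue.
(159/569) = +1 → QR.
(243/569) = -1 → non-residue.
(289/569) = +1 → QR.
(505/569) = +1 → QR.
(506/569) = +1 → QR.
Total quadratic residues among the 7: 4.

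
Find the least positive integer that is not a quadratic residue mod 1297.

5

(2/1297) = +1, so 2 is a residue.
(3/1297) = +1, so 3 is a residue.
(4/1297) = +1, so 4 is a residue.
(5/1297) = −1, so 5 is the smallest positive non-residue mod 1297.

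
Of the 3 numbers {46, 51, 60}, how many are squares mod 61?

(46/61) = +1 → QR.
(51/61) = -1 → non-residue.
(60/61) = +1 → QR.
Total quadratic residues among the 3: 2.

2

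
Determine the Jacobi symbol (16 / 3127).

1

Pull out 2^4: since 3127 ≡ 7 (mod 8), (2/3127) = +1, so (2/3127)^4 = +1.
Reached (1/3127) = 1. Collecting the sign flips along the way, the symbol is +1.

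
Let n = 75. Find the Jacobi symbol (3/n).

Reciprocity: 3 ≡ 3 and 75 ≡ 3 (mod 4), so (3/75) = −(75/3).
Reduce top mod 3: now compute (0/3).
Top reduces to 0: gcd > 1, so the symbol is 0.

0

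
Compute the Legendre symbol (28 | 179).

Pull out 2^2: since 179 ≡ 3 (mod 8), (2/179) = -1, so (2/179)^2 = +1.
Reciprocity: 7 ≡ 3 and 179 ≡ 3 (mod 4), so (7/179) = −(179/7).
Reduce top mod 7: now compute (4/7).
Pull out 2^2: since 7 ≡ 7 (mod 8), (2/7) = +1, so (2/7)^2 = +1.
Reached (1/7) = 1. Collecting the sign flips along the way, the symbol is -1.

-1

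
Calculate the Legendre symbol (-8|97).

Euler's criterion: (-8/97) ≡ 89^48 (mod 97).
89^2 ≡ 64 (mod 97)
89^4 ≡ 22 (mod 97)
89^8 ≡ 96 (mod 97)
89^16 ≡ 1 (mod 97)
89^32 ≡ 1 (mod 97)
89^48 = 89^(32+16) ≡ 1 (mod 97).
Result is 1, so (-8/97) = 1.

1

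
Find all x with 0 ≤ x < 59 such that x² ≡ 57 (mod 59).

23, 36

Since 59 ≡ 3 (mod 4), a square root of 57 is 57^((59+1)/4) = 57^15 mod 59.
Repeated squaring: 57^2≡4, 57^4≡16, 57^8≡20 (mod 59).
57^15 = 57^(8+4+2+1) ≡ 36 (mod 59).
Check: 36² = 1296 ≡ 57 (mod 59). The two roots are 23 and 36.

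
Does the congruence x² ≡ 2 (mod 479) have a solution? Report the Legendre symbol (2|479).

1

Euler's criterion: (2/479) ≡ 2^239 (mod 479).
2^2 ≡ 4 (mod 479)
2^4 ≡ 16 (mod 479)
2^8 ≡ 256 (mod 479)
2^16 ≡ 392 (mod 479)
2^32 ≡ 384 (mod 479)
2^64 ≡ 403 (mod 479)
2^128 ≡ 28 (mod 479)
2^239 = 2^(128+64+32+8+4+2+1) ≡ 1 (mod 479).
Result is 1, so (2/479) = 1.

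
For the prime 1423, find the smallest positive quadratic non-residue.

(2/1423) = +1, so 2 is a residue.
(3/1423) = −1, so 3 is the smallest positive non-residue mod 1423.

3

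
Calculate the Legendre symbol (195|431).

-1

Euler's criterion: (195/431) ≡ 195^215 (mod 431).
195^2 ≡ 97 (mod 431)
195^4 ≡ 358 (mod 431)
195^8 ≡ 157 (mod 431)
195^16 ≡ 82 (mod 431)
195^32 ≡ 259 (mod 431)
195^64 ≡ 276 (mod 431)
195^128 ≡ 320 (mod 431)
195^215 = 195^(128+64+16+4+2+1) ≡ 430 (mod 431).
Result is 430 ≡ −1, so (195/431) = −1.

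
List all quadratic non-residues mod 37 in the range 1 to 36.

2,5,6,8,13,14,15,17,18,19,20,22,23,24,29,31,32,35

Square k = 1,…,18 (k and 37−k give the same square):
1²=1, 2²=4, 3²=9, 4²=16, 5²=25, 6²=36, 7²≡12, 8²≡27, 9²≡7, 10²≡26, 11²≡10, 12²≡33, 13²≡21, 14²≡11, 15²≡3, 16²≡34, 17²≡30, 18²≡28 (mod 37).
The residues are {1, 3, 4, 7, 9, 10, 11, 12, 16, 21, 25, 26, 27, 28, 30, 33, 34, 36}; the non-residues are the remaining 18 nonzero classes.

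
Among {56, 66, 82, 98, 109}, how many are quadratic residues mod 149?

1

(56/149) = -1 → non-residue.
(66/149) = -1 → non-residue.
(82/149) = +1 → QR.
(98/149) = -1 → non-residue.
(109/149) = -1 → non-residue.
Total quadratic residues among the 5: 1.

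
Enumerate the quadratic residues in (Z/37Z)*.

Square k = 1,…,18 (k and 37−k give the same square):
1²=1, 2²=4, 3²=9, 4²=16, 5²=25, 6²=36, 7²≡12, 8²≡27, 9²≡7, 10²≡26, 11²≡10, 12²≡33, 13²≡21, 14²≡11, 15²≡3, 16²≡34, 17²≡30, 18²≡28 (mod 37).
So the quadratic residues mod 37 are {1, 3, 4, 7, 9, 10, 11, 12, 16, 21, 25, 26, 27, 28, 30, 33, 34, 36}.

1 3 4 7 9 10 11 12 16 21 25 26 27 28 30 33 34 36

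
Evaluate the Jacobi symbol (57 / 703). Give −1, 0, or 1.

Reciprocity: 57 ≡ 1 and 703 ≡ 3 (mod 4), so (57/703) = +(703/57).
Reduce top mod 57: now compute (19/57).
Reciprocity: 19 ≡ 3 and 57 ≡ 1 (mod 4), so (19/57) = +(57/19).
Reduce top mod 19: now compute (0/19).
Top reduces to 0: gcd > 1, so the symbol is 0.

0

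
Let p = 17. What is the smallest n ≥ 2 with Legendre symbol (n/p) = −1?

(2/17) = +1, so 2 is a residue.
(3/17) = −1, so 3 is the smallest positive non-residue mod 17.

3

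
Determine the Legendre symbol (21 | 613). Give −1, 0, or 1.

Reciprocity: 21 ≡ 1 and 613 ≡ 1 (mod 4), so (21/613) = +(613/21).
Reduce top mod 21: now compute (4/21).
Pull out 2^2: since 21 ≡ 5 (mod 8), (2/21) = -1, so (2/21)^2 = +1.
Reached (1/21) = 1. Collecting the sign flips along the way, the symbol is +1.

1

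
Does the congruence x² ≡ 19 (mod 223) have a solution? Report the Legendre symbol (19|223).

Reciprocity: 19 ≡ 3 and 223 ≡ 3 (mod 4), so (19/223) = −(223/19).
Reduce top mod 19: now compute (14/19).
Pull out 2: since 19 ≡ 3 (mod 8), (2/19) = -1.
Reciprocity: 7 ≡ 3 and 19 ≡ 3 (mod 4), so (7/19) = −(19/7).
Reduce top mod 7: now compute (5/7).
Reciprocity: 5 ≡ 1 and 7 ≡ 3 (mod 4), so (5/7) = +(7/5).
Reduce top mod 5: now compute (2/5).
Pull out 2: since 5 ≡ 5 (mod 8), (2/5) = -1.
Reached (1/5) = 1. Collecting the sign flips along the way, the symbol is +1.

1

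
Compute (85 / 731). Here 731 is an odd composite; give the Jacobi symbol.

Reciprocity: 85 ≡ 1 and 731 ≡ 3 (mod 4), so (85/731) = +(731/85).
Reduce top mod 85: now compute (51/85).
Reciprocity: 51 ≡ 3 and 85 ≡ 1 (mod 4), so (51/85) = +(85/51).
Reduce top mod 51: now compute (34/51).
Pull out 2: since 51 ≡ 3 (mod 8), (2/51) = -1.
Reciprocity: 17 ≡ 1 and 51 ≡ 3 (mod 4), so (17/51) = +(51/17).
Reduce top mod 17: now compute (0/17).
Top reduces to 0: gcd > 1, so the symbol is 0.

0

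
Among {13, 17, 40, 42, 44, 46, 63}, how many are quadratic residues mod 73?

(13/73) = -1 → non-residue.
(17/73) = -1 → non-residue.
(40/73) = -1 → non-residue.
(42/73) = -1 → non-residue.
(44/73) = -1 → non-residue.
(46/73) = +1 → QR.
(63/73) = -1 → non-residue.
Total quadratic residues among the 7: 1.

1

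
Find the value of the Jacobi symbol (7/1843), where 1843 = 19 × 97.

-1

Reciprocity: 7 ≡ 3 and 1843 ≡ 3 (mod 4), so (7/1843) = −(1843/7).
Reduce top mod 7: now compute (2/7).
Pull out 2: since 7 ≡ 7 (mod 8), (2/7) = +1.
Reached (1/7) = 1. Collecting the sign flips along the way, the symbol is -1.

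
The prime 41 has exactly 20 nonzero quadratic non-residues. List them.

3, 6, 7, 11, 12, 13, 14, 15, 17, 19, 22, 24, 26, 27, 28, 29, 30, 34, 35, 38

Square k = 1,…,20 (k and 41−k give the same square):
1²=1, 2²=4, 3²=9, 4²=16, 5²=25, 6²=36, 7²≡8, 8²≡23, 9²≡40, 10²≡18, 11²≡39, 12²≡21, 13²≡5, 14²≡32, 15²≡20, 16²≡10, 17²≡2, 18²≡37, 19²≡33, 20²≡31 (mod 41).
The residues are {1, 2, 4, 5, 8, 9, 10, 16, 18, 20, 21, 23, 25, 31, 32, 33, 36, 37, 39, 40}; the non-residues are the remaining 20 nonzero classes.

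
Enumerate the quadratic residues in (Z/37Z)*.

1, 3, 4, 7, 9, 10, 11, 12, 16, 21, 25, 26, 27, 28, 30, 33, 34, 36

Square k = 1,…,18 (k and 37−k give the same square):
1²=1, 2²=4, 3²=9, 4²=16, 5²=25, 6²=36, 7²≡12, 8²≡27, 9²≡7, 10²≡26, 11²≡10, 12²≡33, 13²≡21, 14²≡11, 15²≡3, 16²≡34, 17²≡30, 18²≡28 (mod 37).
So the quadratic residues mod 37 are {1, 3, 4, 7, 9, 10, 11, 12, 16, 21, 25, 26, 27, 28, 30, 33, 34, 36}.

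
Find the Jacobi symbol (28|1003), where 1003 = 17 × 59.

Pull out 2^2: since 1003 ≡ 3 (mod 8), (2/1003) = -1, so (2/1003)^2 = +1.
Reciprocity: 7 ≡ 3 and 1003 ≡ 3 (mod 4), so (7/1003) = −(1003/7).
Reduce top mod 7: now compute (2/7).
Pull out 2: since 7 ≡ 7 (mod 8), (2/7) = +1.
Reached (1/7) = 1. Collecting the sign flips along the way, the symbol is -1.

-1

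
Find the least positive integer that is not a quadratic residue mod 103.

(2/103) = +1, so 2 is a residue.
(3/103) = −1, so 3 is the smallest positive non-residue mod 103.

3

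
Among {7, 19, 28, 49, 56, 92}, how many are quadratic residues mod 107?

(7/107) = -1 → non-residue.
(19/107) = +1 → QR.
(28/107) = -1 → non-residue.
(49/107) = +1 → QR.
(56/107) = +1 → QR.
(92/107) = +1 → QR.
Total quadratic residues among the 6: 4.

4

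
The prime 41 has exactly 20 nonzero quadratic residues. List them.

Square k = 1,…,20 (k and 41−k give the same square):
1²=1, 2²=4, 3²=9, 4²=16, 5²=25, 6²=36, 7²≡8, 8²≡23, 9²≡40, 10²≡18, 11²≡39, 12²≡21, 13²≡5, 14²≡32, 15²≡20, 16²≡10, 17²≡2, 18²≡37, 19²≡33, 20²≡31 (mod 41).
So the quadratic residues mod 41 are {1, 2, 4, 5, 8, 9, 10, 16, 18, 20, 21, 23, 25, 31, 32, 33, 36, 37, 39, 40}.

1, 2, 4, 5, 8, 9, 10, 16, 18, 20, 21, 23, 25, 31, 32, 33, 36, 37, 39, 40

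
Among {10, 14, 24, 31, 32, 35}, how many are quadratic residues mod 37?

(10/37) = +1 → QR.
(14/37) = -1 → non-residue.
(24/37) = -1 → non-residue.
(31/37) = -1 → non-residue.
(32/37) = -1 → non-residue.
(35/37) = -1 → non-residue.
Total quadratic residues among the 6: 1.

1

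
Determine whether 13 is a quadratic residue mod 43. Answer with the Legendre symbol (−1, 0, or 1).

1

Reciprocity: 13 ≡ 1 and 43 ≡ 3 (mod 4), so (13/43) = +(43/13).
Reduce top mod 13: now compute (4/13).
Pull out 2^2: since 13 ≡ 5 (mod 8), (2/13) = -1, so (2/13)^2 = +1.
Reached (1/13) = 1. Collecting the sign flips along the way, the symbol is +1.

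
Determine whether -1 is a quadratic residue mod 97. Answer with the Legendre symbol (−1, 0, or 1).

1

First reduce: -1 ≡ 96 (mod 97).
Pull out 2^5: since 97 ≡ 1 (mod 8), (2/97) = +1, so (2/97)^5 = +1.
Reciprocity: 3 ≡ 3 and 97 ≡ 1 (mod 4), so (3/97) = +(97/3).
Reduce top mod 3: now compute (1/3).
Reached (1/3) = 1. Collecting the sign flips along the way, the symbol is +1.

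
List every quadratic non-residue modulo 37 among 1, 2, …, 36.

Square k = 1,…,18 (k and 37−k give the same square):
1²=1, 2²=4, 3²=9, 4²=16, 5²=25, 6²=36, 7²≡12, 8²≡27, 9²≡7, 10²≡26, 11²≡10, 12²≡33, 13²≡21, 14²≡11, 15²≡3, 16²≡34, 17²≡30, 18²≡28 (mod 37).
The residues are {1, 3, 4, 7, 9, 10, 11, 12, 16, 21, 25, 26, 27, 28, 30, 33, 34, 36}; the non-residues are the remaining 18 nonzero classes.

2 5 6 8 13 14 15 17 18 19 20 22 23 24 29 31 32 35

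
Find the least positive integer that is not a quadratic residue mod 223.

3

(2/223) = +1, so 2 is a residue.
(3/223) = −1, so 3 is the smallest positive non-residue mod 223.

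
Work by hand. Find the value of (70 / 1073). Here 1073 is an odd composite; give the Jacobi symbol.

-1

Pull out 2: since 1073 ≡ 1 (mod 8), (2/1073) = +1.
Reciprocity: 35 ≡ 3 and 1073 ≡ 1 (mod 4), so (35/1073) = +(1073/35).
Reduce top mod 35: now compute (23/35).
Reciprocity: 23 ≡ 3 and 35 ≡ 3 (mod 4), so (23/35) = −(35/23).
Reduce top mod 23: now compute (12/23).
Pull out 2^2: since 23 ≡ 7 (mod 8), (2/23) = +1, so (2/23)^2 = +1.
Reciprocity: 3 ≡ 3 and 23 ≡ 3 (mod 4), so (3/23) = −(23/3).
Reduce top mod 3: now compute (2/3).
Pull out 2: since 3 ≡ 3 (mod 8), (2/3) = -1.
Reached (1/3) = 1. Collecting the sign flips along the way, the symbol is -1.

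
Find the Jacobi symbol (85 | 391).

Reciprocity: 85 ≡ 1 and 391 ≡ 3 (mod 4), so (85/391) = +(391/85).
Reduce top mod 85: now compute (51/85).
Reciprocity: 51 ≡ 3 and 85 ≡ 1 (mod 4), so (51/85) = +(85/51).
Reduce top mod 51: now compute (34/51).
Pull out 2: since 51 ≡ 3 (mod 8), (2/51) = -1.
Reciprocity: 17 ≡ 1 and 51 ≡ 3 (mod 4), so (17/51) = +(51/17).
Reduce top mod 17: now compute (0/17).
Top reduces to 0: gcd > 1, so the symbol is 0.

0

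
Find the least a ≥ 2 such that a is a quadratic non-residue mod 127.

(2/127) = +1, so 2 is a residue.
(3/127) = −1, so 3 is the smallest positive non-residue mod 127.

3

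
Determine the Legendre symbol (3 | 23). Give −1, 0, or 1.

1

Reciprocity: 3 ≡ 3 and 23 ≡ 3 (mod 4), so (3/23) = −(23/3).
Reduce top mod 3: now compute (2/3).
Pull out 2: since 3 ≡ 3 (mod 8), (2/3) = -1.
Reached (1/3) = 1. Collecting the sign flips along the way, the symbol is +1.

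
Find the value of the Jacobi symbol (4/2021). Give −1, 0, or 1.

Pull out 2^2: since 2021 ≡ 5 (mod 8), (2/2021) = -1, so (2/2021)^2 = +1.
Reached (1/2021) = 1. Collecting the sign flips along the way, the symbol is +1.

1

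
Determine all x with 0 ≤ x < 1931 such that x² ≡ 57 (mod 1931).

Since 1931 ≡ 3 (mod 4), a square root of 57 is 57^((1931+1)/4) = 57^483 mod 1931.
Repeated squaring: 57^2≡1318, 57^4≡1155, 57^8≡1635, 57^16≡721, 57^32≡402, 57^64≡1331, 57^128≡834, 57^256≡396 (mod 1931).
57^483 = 57^(256+128+64+32+2+1) ≡ 320 (mod 1931).
Check: 320² = 102400 ≡ 57 (mod 1931). The two roots are 320 and 1611.

320, 1611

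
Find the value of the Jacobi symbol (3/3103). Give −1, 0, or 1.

-1

Reciprocity: 3 ≡ 3 and 3103 ≡ 3 (mod 4), so (3/3103) = −(3103/3).
Reduce top mod 3: now compute (1/3).
Reached (1/3) = 1. Collecting the sign flips along the way, the symbol is -1.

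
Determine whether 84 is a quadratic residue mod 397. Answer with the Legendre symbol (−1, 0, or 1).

-1

Euler's criterion: (84/397) ≡ 84^198 (mod 397).
84^2 ≡ 307 (mod 397)
84^4 ≡ 160 (mod 397)
84^8 ≡ 192 (mod 397)
84^16 ≡ 340 (mod 397)
84^32 ≡ 73 (mod 397)
84^64 ≡ 168 (mod 397)
84^128 ≡ 37 (mod 397)
84^198 = 84^(128+64+4+2) ≡ 396 (mod 397).
Result is 396 ≡ −1, so (84/397) = −1.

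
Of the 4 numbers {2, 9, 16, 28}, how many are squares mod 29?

(2/29) = -1 → non-residue.
(9/29) = +1 → QR.
(16/29) = +1 → QR.
(28/29) = +1 → QR.
Total quadratic residues among the 4: 3.

3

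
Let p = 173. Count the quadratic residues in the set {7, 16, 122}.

(7/173) = -1 → non-residue.
(16/173) = +1 → QR.
(122/173) = +1 → QR.
Total quadratic residues among the 3: 2.

2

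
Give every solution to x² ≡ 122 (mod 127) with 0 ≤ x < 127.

Since 127 ≡ 3 (mod 4), a square root of 122 is 122^((127+1)/4) = 122^32 mod 127.
Repeated squaring: 122^2≡25, 122^4≡117, 122^8≡100, 122^16≡94, 122^32≡73 (mod 127).
122^32 = 122^(32) ≡ 73 (mod 127).
Check: 73² = 5329 ≡ 122 (mod 127). The two roots are 54 and 73.

54, 73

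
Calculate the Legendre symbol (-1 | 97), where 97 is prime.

Euler's criterion: (-1/97) ≡ 96^48 (mod 97).
96^2 ≡ 1 (mod 97)
96^4 ≡ 1 (mod 97)
96^8 ≡ 1 (mod 97)
96^16 ≡ 1 (mod 97)
96^32 ≡ 1 (mod 97)
96^48 = 96^(32+16) ≡ 1 (mod 97).
Result is 1, so (-1/97) = 1.

1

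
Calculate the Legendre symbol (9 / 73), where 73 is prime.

1

Reciprocity: 9 ≡ 1 and 73 ≡ 1 (mod 4), so (9/73) = +(73/9).
Reduce top mod 9: now compute (1/9).
Reached (1/9) = 1. Collecting the sign flips along the way, the symbol is +1.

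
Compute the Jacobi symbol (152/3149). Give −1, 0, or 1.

Pull out 2^3: since 3149 ≡ 5 (mod 8), (2/3149) = -1, so (2/3149)^3 = -1.
Reciprocity: 19 ≡ 3 and 3149 ≡ 1 (mod 4), so (19/3149) = +(3149/19).
Reduce top mod 19: now compute (14/19).
Pull out 2: since 19 ≡ 3 (mod 8), (2/19) = -1.
Reciprocity: 7 ≡ 3 and 19 ≡ 3 (mod 4), so (7/19) = −(19/7).
Reduce top mod 7: now compute (5/7).
Reciprocity: 5 ≡ 1 and 7 ≡ 3 (mod 4), so (5/7) = +(7/5).
Reduce top mod 5: now compute (2/5).
Pull out 2: since 5 ≡ 5 (mod 8), (2/5) = -1.
Reached (1/5) = 1. Collecting the sign flips along the way, the symbol is +1.

1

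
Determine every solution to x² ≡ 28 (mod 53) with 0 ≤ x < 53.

9, 44

53 ≡ 1 (mod 4), so we find a root by search.
Trying successive values, 9² = 81 ≡ 28 (mod 53). The other root is 53 − 9 = 44.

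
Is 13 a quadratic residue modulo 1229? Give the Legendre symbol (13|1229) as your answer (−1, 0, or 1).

Reciprocity: 13 ≡ 1 and 1229 ≡ 1 (mod 4), so (13/1229) = +(1229/13).
Reduce top mod 13: now compute (7/13).
Reciprocity: 7 ≡ 3 and 13 ≡ 1 (mod 4), so (7/13) = +(13/7).
Reduce top mod 7: now compute (6/7).
Pull out 2: since 7 ≡ 7 (mod 8), (2/7) = +1.
Reciprocity: 3 ≡ 3 and 7 ≡ 3 (mod 4), so (3/7) = −(7/3).
Reduce top mod 3: now compute (1/3).
Reached (1/3) = 1. Collecting the sign flips along the way, the symbol is -1.

-1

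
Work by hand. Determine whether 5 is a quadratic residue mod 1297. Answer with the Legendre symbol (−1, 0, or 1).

Reciprocity: 5 ≡ 1 and 1297 ≡ 1 (mod 4), so (5/1297) = +(1297/5).
Reduce top mod 5: now compute (2/5).
Pull out 2: since 5 ≡ 5 (mod 8), (2/5) = -1.
Reached (1/5) = 1. Collecting the sign flips along the way, the symbol is -1.

-1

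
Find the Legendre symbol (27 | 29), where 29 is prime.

Euler's criterion: (27/29) ≡ 27^14 (mod 29).
27^2 ≡ 4 (mod 29)
27^4 ≡ 16 (mod 29)
27^8 ≡ 24 (mod 29)
27^14 = 27^(8+4+2) ≡ 28 (mod 29).
Result is 28 ≡ −1, so (27/29) = −1.

-1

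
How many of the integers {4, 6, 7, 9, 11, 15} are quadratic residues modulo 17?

(4/17) = +1 → QR.
(6/17) = -1 → non-residue.
(7/17) = -1 → non-residue.
(9/17) = +1 → QR.
(11/17) = -1 → non-residue.
(15/17) = +1 → QR.
Total quadratic residues among the 6: 3.

3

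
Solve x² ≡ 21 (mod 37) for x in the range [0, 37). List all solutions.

13, 24

37 ≡ 1 (mod 4), so we find a root by search.
Trying successive values, 13² = 169 ≡ 21 (mod 37). The other root is 37 − 13 = 24.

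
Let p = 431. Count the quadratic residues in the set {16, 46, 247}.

(16/431) = +1 → QR.
(46/431) = +1 → QR.
(247/431) = -1 → non-residue.
Total quadratic residues among the 3: 2.

2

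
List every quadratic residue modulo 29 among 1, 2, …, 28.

1,4,5,6,7,9,13,16,20,22,23,24,25,28

Square k = 1,…,14 (k and 29−k give the same square):
1²=1, 2²=4, 3²=9, 4²=16, 5²=25, 6²≡7, 7²≡20, 8²≡6, 9²≡23, 10²≡13, 11²≡5, 12²≡28, 13²≡24, 14²≡22 (mod 29).
So the quadratic residues mod 29 are {1, 4, 5, 6, 7, 9, 13, 16, 20, 22, 23, 24, 25, 28}.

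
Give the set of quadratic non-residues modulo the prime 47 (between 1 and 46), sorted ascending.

Square k = 1,…,23 (k and 47−k give the same square):
1²=1, 2²=4, 3²=9, 4²=16, 5²=25, 6²=36, 7²≡2, 8²≡17, 9²≡34, 10²≡6, 11²≡27, 12²≡3, 13²≡28, 14²≡8, 15²≡37, 16²≡21, 17²≡7, 18²≡42, 19²≡32, 20²≡24, 21²≡18, 22²≡14, 23²≡12 (mod 47).
The residues are {1, 2, 3, 4, 6, 7, 8, 9, 12, 14, 16, 17, 18, 21, 24, 25, 27, 28, 32, 34, 36, 37, 42}; the non-residues are the remaining 23 nonzero classes.

5,10,11,13,15,19,20,22,23,26,29,30,31,33,35,38,39,40,41,43,44,45,46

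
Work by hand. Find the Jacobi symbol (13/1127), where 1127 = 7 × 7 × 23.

Reciprocity: 13 ≡ 1 and 1127 ≡ 3 (mod 4), so (13/1127) = +(1127/13).
Reduce top mod 13: now compute (9/13).
Reciprocity: 9 ≡ 1 and 13 ≡ 1 (mod 4), so (9/13) = +(13/9).
Reduce top mod 9: now compute (4/9).
Pull out 2^2: since 9 ≡ 1 (mod 8), (2/9) = +1, so (2/9)^2 = +1.
Reached (1/9) = 1. Collecting the sign flips along the way, the symbol is +1.

1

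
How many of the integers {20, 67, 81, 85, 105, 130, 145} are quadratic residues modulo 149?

(20/149) = +1 → QR.
(67/149) = +1 → QR.
(81/149) = +1 → QR.
(85/149) = +1 → QR.
(105/149) = -1 → non-residue.
(130/149) = +1 → QR.
(145/149) = +1 → QR.
Total quadratic residues among the 7: 6.

6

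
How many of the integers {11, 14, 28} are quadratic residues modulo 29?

1

(11/29) = -1 → non-residue.
(14/29) = -1 → non-residue.
(28/29) = +1 → QR.
Total quadratic residues among the 3: 1.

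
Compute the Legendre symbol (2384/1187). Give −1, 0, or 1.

1

First reduce: 2384 ≡ 10 (mod 1187).
Pull out 2: since 1187 ≡ 3 (mod 8), (2/1187) = -1.
Reciprocity: 5 ≡ 1 and 1187 ≡ 3 (mod 4), so (5/1187) = +(1187/5).
Reduce top mod 5: now compute (2/5).
Pull out 2: since 5 ≡ 5 (mod 8), (2/5) = -1.
Reached (1/5) = 1. Collecting the sign flips along the way, the symbol is +1.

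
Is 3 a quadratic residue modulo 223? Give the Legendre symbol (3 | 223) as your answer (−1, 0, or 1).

-1

Reciprocity: 3 ≡ 3 and 223 ≡ 3 (mod 4), so (3/223) = −(223/3).
Reduce top mod 3: now compute (1/3).
Reached (1/3) = 1. Collecting the sign flips along the way, the symbol is -1.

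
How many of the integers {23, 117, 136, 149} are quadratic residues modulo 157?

1

(23/157) = -1 → non-residue.
(117/157) = +1 → QR.
(136/157) = -1 → non-residue.
(149/157) = -1 → non-residue.
Total quadratic residues among the 4: 1.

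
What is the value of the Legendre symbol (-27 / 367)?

Euler's criterion: (-27/367) ≡ 340^183 (mod 367).
340^2 ≡ 362 (mod 367)
340^4 ≡ 25 (mod 367)
340^8 ≡ 258 (mod 367)
340^16 ≡ 137 (mod 367)
340^32 ≡ 52 (mod 367)
340^64 ≡ 135 (mod 367)
340^128 ≡ 242 (mod 367)
340^183 = 340^(128+32+16+4+2+1) ≡ 1 (mod 367).
Result is 1, so (-27/367) = 1.

1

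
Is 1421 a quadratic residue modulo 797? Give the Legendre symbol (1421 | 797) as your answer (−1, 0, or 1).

First reduce: 1421 ≡ 624 (mod 797).
Pull out 2^4: since 797 ≡ 5 (mod 8), (2/797) = -1, so (2/797)^4 = +1.
Reciprocity: 39 ≡ 3 and 797 ≡ 1 (mod 4), so (39/797) = +(797/39).
Reduce top mod 39: now compute (17/39).
Reciprocity: 17 ≡ 1 and 39 ≡ 3 (mod 4), so (17/39) = +(39/17).
Reduce top mod 17: now compute (5/17).
Reciprocity: 5 ≡ 1 and 17 ≡ 1 (mod 4), so (5/17) = +(17/5).
Reduce top mod 5: now compute (2/5).
Pull out 2: since 5 ≡ 5 (mod 8), (2/5) = -1.
Reached (1/5) = 1. Collecting the sign flips along the way, the symbol is -1.

-1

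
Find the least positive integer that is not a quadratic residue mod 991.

(2/991) = +1, so 2 is a residue.
(3/991) = −1, so 3 is the smallest positive non-residue mod 991.

3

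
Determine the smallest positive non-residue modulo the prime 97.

5

(2/97) = +1, so 2 is a residue.
(3/97) = +1, so 3 is a residue.
(4/97) = +1, so 4 is a residue.
(5/97) = −1, so 5 is the smallest positive non-residue mod 97.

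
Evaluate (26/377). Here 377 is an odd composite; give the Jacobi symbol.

0

Pull out 2: since 377 ≡ 1 (mod 8), (2/377) = +1.
Reciprocity: 13 ≡ 1 and 377 ≡ 1 (mod 4), so (13/377) = +(377/13).
Reduce top mod 13: now compute (0/13).
Top reduces to 0: gcd > 1, so the symbol is 0.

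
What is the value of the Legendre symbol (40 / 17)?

-1

Euler's criterion: (40/17) ≡ 6^8 (mod 17).
6^2 ≡ 2 (mod 17)
6^4 ≡ 4 (mod 17)
6^8 ≡ 16 (mod 17)
6^8 = 6^(8) ≡ 16 (mod 17).
Result is 16 ≡ −1, so (40/17) = −1.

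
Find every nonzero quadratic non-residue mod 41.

3 6 7 11 12 13 14 15 17 19 22 24 26 27 28 29 30 34 35 38

Square k = 1,…,20 (k and 41−k give the same square):
1²=1, 2²=4, 3²=9, 4²=16, 5²=25, 6²=36, 7²≡8, 8²≡23, 9²≡40, 10²≡18, 11²≡39, 12²≡21, 13²≡5, 14²≡32, 15²≡20, 16²≡10, 17²≡2, 18²≡37, 19²≡33, 20²≡31 (mod 41).
The residues are {1, 2, 4, 5, 8, 9, 10, 16, 18, 20, 21, 23, 25, 31, 32, 33, 36, 37, 39, 40}; the non-residues are the remaining 20 nonzero classes.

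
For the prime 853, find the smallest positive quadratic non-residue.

2

(2/853) = −1, so 2 is the smallest positive non-residue mod 853.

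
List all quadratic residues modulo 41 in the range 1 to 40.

1,2,4,5,8,9,10,16,18,20,21,23,25,31,32,33,36,37,39,40

Square k = 1,…,20 (k and 41−k give the same square):
1²=1, 2²=4, 3²=9, 4²=16, 5²=25, 6²=36, 7²≡8, 8²≡23, 9²≡40, 10²≡18, 11²≡39, 12²≡21, 13²≡5, 14²≡32, 15²≡20, 16²≡10, 17²≡2, 18²≡37, 19²≡33, 20²≡31 (mod 41).
So the quadratic residues mod 41 are {1, 2, 4, 5, 8, 9, 10, 16, 18, 20, 21, 23, 25, 31, 32, 33, 36, 37, 39, 40}.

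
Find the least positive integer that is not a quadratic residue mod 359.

(2/359) = +1, so 2 is a residue.
(3/359) = +1, so 3 is a residue.
(4/359) = +1, so 4 is a residue.
(5/359) = +1, so 5 is a residue.
(6/359) = +1, so 6 is a residue.
(7/359) = −1, so 7 is the smallest positive non-residue mod 359.

7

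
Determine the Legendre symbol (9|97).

1

Euler's criterion: (9/97) ≡ 9^48 (mod 97).
9^2 ≡ 81 (mod 97)
9^4 ≡ 62 (mod 97)
9^8 ≡ 61 (mod 97)
9^16 ≡ 35 (mod 97)
9^32 ≡ 61 (mod 97)
9^48 = 9^(32+16) ≡ 1 (mod 97).
Result is 1, so (9/97) = 1.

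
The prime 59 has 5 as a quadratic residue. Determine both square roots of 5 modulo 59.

8, 51

Since 59 ≡ 3 (mod 4), a square root of 5 is 5^((59+1)/4) = 5^15 mod 59.
Repeated squaring: 5^2≡25, 5^4≡35, 5^8≡45 (mod 59).
5^15 = 5^(8+4+2+1) ≡ 51 (mod 59).
Check: 51² = 2601 ≡ 5 (mod 59). The two roots are 8 and 51.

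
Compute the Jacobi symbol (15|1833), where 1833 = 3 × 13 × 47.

0

Reciprocity: 15 ≡ 3 and 1833 ≡ 1 (mod 4), so (15/1833) = +(1833/15).
Reduce top mod 15: now compute (3/15).
Reciprocity: 3 ≡ 3 and 15 ≡ 3 (mod 4), so (3/15) = −(15/3).
Reduce top mod 3: now compute (0/3).
Top reduces to 0: gcd > 1, so the symbol is 0.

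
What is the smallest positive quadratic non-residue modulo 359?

(2/359) = +1, so 2 is a residue.
(3/359) = +1, so 3 is a residue.
(4/359) = +1, so 4 is a residue.
(5/359) = +1, so 5 is a residue.
(6/359) = +1, so 6 is a residue.
(7/359) = −1, so 7 is the smallest positive non-residue mod 359.

7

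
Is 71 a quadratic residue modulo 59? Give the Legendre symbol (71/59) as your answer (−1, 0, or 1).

First reduce: 71 ≡ 12 (mod 59).
Pull out 2^2: since 59 ≡ 3 (mod 8), (2/59) = -1, so (2/59)^2 = +1.
Reciprocity: 3 ≡ 3 and 59 ≡ 3 (mod 4), so (3/59) = −(59/3).
Reduce top mod 3: now compute (2/3).
Pull out 2: since 3 ≡ 3 (mod 8), (2/3) = -1.
Reached (1/3) = 1. Collecting the sign flips along the way, the symbol is +1.

1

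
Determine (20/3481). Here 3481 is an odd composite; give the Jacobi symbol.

Pull out 2^2: since 3481 ≡ 1 (mod 8), (2/3481) = +1, so (2/3481)^2 = +1.
Reciprocity: 5 ≡ 1 and 3481 ≡ 1 (mod 4), so (5/3481) = +(3481/5).
Reduce top mod 5: now compute (1/5).
Reached (1/5) = 1. Collecting the sign flips along the way, the symbol is +1.

1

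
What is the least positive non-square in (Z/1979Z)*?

(2/1979) = −1, so 2 is the smallest positive non-residue mod 1979.

2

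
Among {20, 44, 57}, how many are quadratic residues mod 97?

1

(20/97) = -1 → non-residue.
(44/97) = +1 → QR.
(57/97) = -1 → non-residue.
Total quadratic residues among the 3: 1.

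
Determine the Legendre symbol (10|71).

1

Euler's criterion: (10/71) ≡ 10^35 (mod 71).
10^2 ≡ 29 (mod 71)
10^4 ≡ 60 (mod 71)
10^8 ≡ 50 (mod 71)
10^16 ≡ 15 (mod 71)
10^32 ≡ 12 (mod 71)
10^35 = 10^(32+2+1) ≡ 1 (mod 71).
Result is 1, so (10/71) = 1.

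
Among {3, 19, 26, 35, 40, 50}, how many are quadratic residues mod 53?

(3/53) = -1 → non-residue.
(19/53) = -1 → non-residue.
(26/53) = -1 → non-residue.
(35/53) = -1 → non-residue.
(40/53) = +1 → QR.
(50/53) = -1 → non-residue.
Total quadratic residues among the 6: 1.

1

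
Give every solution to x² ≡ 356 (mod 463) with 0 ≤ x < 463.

216, 247

Since 463 ≡ 3 (mod 4), a square root of 356 is 356^((463+1)/4) = 356^116 mod 463.
Repeated squaring: 356^2≡337, 356^4≡134, 356^8≡362, 356^16≡15, 356^32≡225, 356^64≡158 (mod 463).
356^116 = 356^(64+32+16+4) ≡ 247 (mod 463).
Check: 247² = 61009 ≡ 356 (mod 463). The two roots are 216 and 247.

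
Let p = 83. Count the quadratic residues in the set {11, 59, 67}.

2

(11/83) = +1 → QR.
(59/83) = +1 → QR.
(67/83) = -1 → non-residue.
Total quadratic residues among the 3: 2.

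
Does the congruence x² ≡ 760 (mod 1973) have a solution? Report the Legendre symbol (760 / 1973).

1

Pull out 2^3: since 1973 ≡ 5 (mod 8), (2/1973) = -1, so (2/1973)^3 = -1.
Reciprocity: 95 ≡ 3 and 1973 ≡ 1 (mod 4), so (95/1973) = +(1973/95).
Reduce top mod 95: now compute (73/95).
Reciprocity: 73 ≡ 1 and 95 ≡ 3 (mod 4), so (73/95) = +(95/73).
Reduce top mod 73: now compute (22/73).
Pull out 2: since 73 ≡ 1 (mod 8), (2/73) = +1.
Reciprocity: 11 ≡ 3 and 73 ≡ 1 (mod 4), so (11/73) = +(73/11).
Reduce top mod 11: now compute (7/11).
Reciprocity: 7 ≡ 3 and 11 ≡ 3 (mod 4), so (7/11) = −(11/7).
Reduce top mod 7: now compute (4/7).
Pull out 2^2: since 7 ≡ 7 (mod 8), (2/7) = +1, so (2/7)^2 = +1.
Reached (1/7) = 1. Collecting the sign flips along the way, the symbol is +1.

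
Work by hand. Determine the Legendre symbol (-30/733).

Euler's criterion: (-30/733) ≡ 703^366 (mod 733).
703^2 ≡ 167 (mod 733)
703^4 ≡ 35 (mod 733)
703^8 ≡ 492 (mod 733)
703^16 ≡ 174 (mod 733)
703^32 ≡ 223 (mod 733)
703^64 ≡ 618 (mod 733)
703^128 ≡ 31 (mod 733)
703^256 ≡ 228 (mod 733)
703^366 = 703^(256+64+32+8+4+2) ≡ 1 (mod 733).
Result is 1, so (-30/733) = 1.

1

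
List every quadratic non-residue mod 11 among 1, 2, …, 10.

2 6 7 8 10

Square k = 1,…,5 (k and 11−k give the same square):
1²=1, 2²=4, 3²=9, 4²≡5, 5²≡3 (mod 11).
The residues are {1, 3, 4, 5, 9}; the non-residues are the remaining 5 nonzero classes.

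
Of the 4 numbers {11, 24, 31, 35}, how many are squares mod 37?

1

(11/37) = +1 → QR.
(24/37) = -1 → non-residue.
(31/37) = -1 → non-residue.
(35/37) = -1 → non-residue.
Total quadratic residues among the 4: 1.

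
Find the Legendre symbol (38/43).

Pull out 2: since 43 ≡ 3 (mod 8), (2/43) = -1.
Reciprocity: 19 ≡ 3 and 43 ≡ 3 (mod 4), so (19/43) = −(43/19).
Reduce top mod 19: now compute (5/19).
Reciprocity: 5 ≡ 1 and 19 ≡ 3 (mod 4), so (5/19) = +(19/5).
Reduce top mod 5: now compute (4/5).
Pull out 2^2: since 5 ≡ 5 (mod 8), (2/5) = -1, so (2/5)^2 = +1.
Reached (1/5) = 1. Collecting the sign flips along the way, the symbol is +1.

1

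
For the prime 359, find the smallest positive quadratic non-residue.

7

(2/359) = +1, so 2 is a residue.
(3/359) = +1, so 3 is a residue.
(4/359) = +1, so 4 is a residue.
(5/359) = +1, so 5 is a residue.
(6/359) = +1, so 6 is a residue.
(7/359) = −1, so 7 is the smallest positive non-residue mod 359.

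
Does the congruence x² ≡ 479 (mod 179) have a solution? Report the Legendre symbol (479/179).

1

Euler's criterion: (479/179) ≡ 121^89 (mod 179).
121^2 ≡ 142 (mod 179)
121^4 ≡ 116 (mod 179)
121^8 ≡ 31 (mod 179)
121^16 ≡ 66 (mod 179)
121^32 ≡ 60 (mod 179)
121^64 ≡ 20 (mod 179)
121^89 = 121^(64+16+8+1) ≡ 1 (mod 179).
Result is 1, so (479/179) = 1.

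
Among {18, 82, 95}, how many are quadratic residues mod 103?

2

(18/103) = +1 → QR.
(82/103) = +1 → QR.
(95/103) = -1 → non-residue.
Total quadratic residues among the 3: 2.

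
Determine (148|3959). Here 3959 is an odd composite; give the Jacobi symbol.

Pull out 2^2: since 3959 ≡ 7 (mod 8), (2/3959) = +1, so (2/3959)^2 = +1.
Reciprocity: 37 ≡ 1 and 3959 ≡ 3 (mod 4), so (37/3959) = +(3959/37).
Reduce top mod 37: now compute (0/37).
Top reduces to 0: gcd > 1, so the symbol is 0.

0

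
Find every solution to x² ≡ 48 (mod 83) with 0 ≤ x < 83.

31, 52

Since 83 ≡ 3 (mod 4), a square root of 48 is 48^((83+1)/4) = 48^21 mod 83.
Repeated squaring: 48^2≡63, 48^4≡68, 48^8≡59, 48^16≡78 (mod 83).
48^21 = 48^(16+4+1) ≡ 31 (mod 83).
Check: 31² = 961 ≡ 48 (mod 83). The two roots are 31 and 52.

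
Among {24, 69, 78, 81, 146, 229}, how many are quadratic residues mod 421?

4

(24/421) = -1 → non-residue.
(69/421) = -1 → non-residue.
(78/421) = +1 → QR.
(81/421) = +1 → QR.
(146/421) = +1 → QR.
(229/421) = +1 → QR.
Total quadratic residues among the 6: 4.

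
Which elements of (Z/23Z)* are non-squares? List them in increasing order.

Square k = 1,…,11 (k and 23−k give the same square):
1²=1, 2²=4, 3²=9, 4²=16, 5²≡2, 6²≡13, 7²≡3, 8²≡18, 9²≡12, 10²≡8, 11²≡6 (mod 23).
The residues are {1, 2, 3, 4, 6, 8, 9, 12, 13, 16, 18}; the non-residues are the remaining 11 nonzero classes.

5, 7, 10, 11, 14, 15, 17, 19, 20, 21, 22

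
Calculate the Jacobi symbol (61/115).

Reciprocity: 61 ≡ 1 and 115 ≡ 3 (mod 4), so (61/115) = +(115/61).
Reduce top mod 61: now compute (54/61).
Pull out 2: since 61 ≡ 5 (mod 8), (2/61) = -1.
Reciprocity: 27 ≡ 3 and 61 ≡ 1 (mod 4), so (27/61) = +(61/27).
Reduce top mod 27: now compute (7/27).
Reciprocity: 7 ≡ 3 and 27 ≡ 3 (mod 4), so (7/27) = −(27/7).
Reduce top mod 7: now compute (6/7).
Pull out 2: since 7 ≡ 7 (mod 8), (2/7) = +1.
Reciprocity: 3 ≡ 3 and 7 ≡ 3 (mod 4), so (3/7) = −(7/3).
Reduce top mod 3: now compute (1/3).
Reached (1/3) = 1. Collecting the sign flips along the way, the symbol is -1.

-1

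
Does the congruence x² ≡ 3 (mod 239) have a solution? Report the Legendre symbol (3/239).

Euler's criterion: (3/239) ≡ 3^119 (mod 239).
3^2 ≡ 9 (mod 239)
3^4 ≡ 81 (mod 239)
3^8 ≡ 108 (mod 239)
3^16 ≡ 192 (mod 239)
3^32 ≡ 58 (mod 239)
3^64 ≡ 18 (mod 239)
3^119 = 3^(64+32+16+4+2+1) ≡ 1 (mod 239).
Result is 1, so (3/239) = 1.

1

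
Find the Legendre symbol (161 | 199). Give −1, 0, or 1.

Reciprocity: 161 ≡ 1 and 199 ≡ 3 (mod 4), so (161/199) = +(199/161).
Reduce top mod 161: now compute (38/161).
Pull out 2: since 161 ≡ 1 (mod 8), (2/161) = +1.
Reciprocity: 19 ≡ 3 and 161 ≡ 1 (mod 4), so (19/161) = +(161/19).
Reduce top mod 19: now compute (9/19).
Reciprocity: 9 ≡ 1 and 19 ≡ 3 (mod 4), so (9/19) = +(19/9).
Reduce top mod 9: now compute (1/9).
Reached (1/9) = 1. Collecting the sign flips along the way, the symbol is +1.

1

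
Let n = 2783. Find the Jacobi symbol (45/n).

Reciprocity: 45 ≡ 1 and 2783 ≡ 3 (mod 4), so (45/2783) = +(2783/45).
Reduce top mod 45: now compute (38/45).
Pull out 2: since 45 ≡ 5 (mod 8), (2/45) = -1.
Reciprocity: 19 ≡ 3 and 45 ≡ 1 (mod 4), so (19/45) = +(45/19).
Reduce top mod 19: now compute (7/19).
Reciprocity: 7 ≡ 3 and 19 ≡ 3 (mod 4), so (7/19) = −(19/7).
Reduce top mod 7: now compute (5/7).
Reciprocity: 5 ≡ 1 and 7 ≡ 3 (mod 4), so (5/7) = +(7/5).
Reduce top mod 5: now compute (2/5).
Pull out 2: since 5 ≡ 5 (mod 8), (2/5) = -1.
Reached (1/5) = 1. Collecting the sign flips along the way, the symbol is -1.

-1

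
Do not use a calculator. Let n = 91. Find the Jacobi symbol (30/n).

Pull out 2: since 91 ≡ 3 (mod 8), (2/91) = -1.
Reciprocity: 15 ≡ 3 and 91 ≡ 3 (mod 4), so (15/91) = −(91/15).
Reduce top mod 15: now compute (1/15).
Reached (1/15) = 1. Collecting the sign flips along the way, the symbol is +1.

1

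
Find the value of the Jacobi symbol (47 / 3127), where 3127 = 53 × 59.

-1

Reciprocity: 47 ≡ 3 and 3127 ≡ 3 (mod 4), so (47/3127) = −(3127/47).
Reduce top mod 47: now compute (25/47).
Reciprocity: 25 ≡ 1 and 47 ≡ 3 (mod 4), so (25/47) = +(47/25).
Reduce top mod 25: now compute (22/25).
Pull out 2: since 25 ≡ 1 (mod 8), (2/25) = +1.
Reciprocity: 11 ≡ 3 and 25 ≡ 1 (mod 4), so (11/25) = +(25/11).
Reduce top mod 11: now compute (3/11).
Reciprocity: 3 ≡ 3 and 11 ≡ 3 (mod 4), so (3/11) = −(11/3).
Reduce top mod 3: now compute (2/3).
Pull out 2: since 3 ≡ 3 (mod 8), (2/3) = -1.
Reached (1/3) = 1. Collecting the sign flips along the way, the symbol is -1.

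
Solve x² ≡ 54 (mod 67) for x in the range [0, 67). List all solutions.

11, 56

Since 67 ≡ 3 (mod 4), a square root of 54 is 54^((67+1)/4) = 54^17 mod 67.
Repeated squaring: 54^2≡35, 54^4≡19, 54^8≡26, 54^16≡6 (mod 67).
54^17 = 54^(16+1) ≡ 56 (mod 67).
Check: 56² = 3136 ≡ 54 (mod 67). The two roots are 11 and 56.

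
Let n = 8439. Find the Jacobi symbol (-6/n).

First reduce: -6 ≡ 8433 (mod 8439).
Reciprocity: 8433 ≡ 1 and 8439 ≡ 3 (mod 4), so (8433/8439) = +(8439/8433).
Reduce top mod 8433: now compute (6/8433).
Pull out 2: since 8433 ≡ 1 (mod 8), (2/8433) = +1.
Reciprocity: 3 ≡ 3 and 8433 ≡ 1 (mod 4), so (3/8433) = +(8433/3).
Reduce top mod 3: now compute (0/3).
Top reduces to 0: gcd > 1, so the symbol is 0.

0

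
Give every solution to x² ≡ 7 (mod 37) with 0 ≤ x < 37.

9, 28

37 ≡ 1 (mod 4), so we find a root by search.
Trying successive values, 9² = 81 ≡ 7 (mod 37). The other root is 37 − 9 = 28.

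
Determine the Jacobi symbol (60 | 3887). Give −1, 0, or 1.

-1

Pull out 2^2: since 3887 ≡ 7 (mod 8), (2/3887) = +1, so (2/3887)^2 = +1.
Reciprocity: 15 ≡ 3 and 3887 ≡ 3 (mod 4), so (15/3887) = −(3887/15).
Reduce top mod 15: now compute (2/15).
Pull out 2: since 15 ≡ 7 (mod 8), (2/15) = +1.
Reached (1/15) = 1. Collecting the sign flips along the way, the symbol is -1.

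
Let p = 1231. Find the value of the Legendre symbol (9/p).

Reciprocity: 9 ≡ 1 and 1231 ≡ 3 (mod 4), so (9/1231) = +(1231/9).
Reduce top mod 9: now compute (7/9).
Reciprocity: 7 ≡ 3 and 9 ≡ 1 (mod 4), so (7/9) = +(9/7).
Reduce top mod 7: now compute (2/7).
Pull out 2: since 7 ≡ 7 (mod 8), (2/7) = +1.
Reached (1/7) = 1. Collecting the sign flips along the way, the symbol is +1.

1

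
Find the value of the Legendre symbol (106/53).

First reduce: 106 ≡ 0 (mod 53).
Top reduces to 0: gcd > 1, so the symbol is 0.

0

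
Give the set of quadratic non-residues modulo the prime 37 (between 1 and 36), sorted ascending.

Square k = 1,…,18 (k and 37−k give the same square):
1²=1, 2²=4, 3²=9, 4²=16, 5²=25, 6²=36, 7²≡12, 8²≡27, 9²≡7, 10²≡26, 11²≡10, 12²≡33, 13²≡21, 14²≡11, 15²≡3, 16²≡34, 17²≡30, 18²≡28 (mod 37).
The residues are {1, 3, 4, 7, 9, 10, 11, 12, 16, 21, 25, 26, 27, 28, 30, 33, 34, 36}; the non-residues are the remaining 18 nonzero classes.

2,5,6,8,13,14,15,17,18,19,20,22,23,24,29,31,32,35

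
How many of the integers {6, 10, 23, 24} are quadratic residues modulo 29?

(6/29) = +1 → QR.
(10/29) = -1 → non-residue.
(23/29) = +1 → QR.
(24/29) = +1 → QR.
Total quadratic residues among the 4: 3.

3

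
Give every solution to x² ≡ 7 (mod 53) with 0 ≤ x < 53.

22, 31

53 ≡ 1 (mod 4), so we find a root by search.
Trying successive values, 22² = 484 ≡ 7 (mod 53). The other root is 53 − 22 = 31.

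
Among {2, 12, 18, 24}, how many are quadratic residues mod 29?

(2/29) = -1 → non-residue.
(12/29) = -1 → non-residue.
(18/29) = -1 → non-residue.
(24/29) = +1 → QR.
Total quadratic residues among the 4: 1.

1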